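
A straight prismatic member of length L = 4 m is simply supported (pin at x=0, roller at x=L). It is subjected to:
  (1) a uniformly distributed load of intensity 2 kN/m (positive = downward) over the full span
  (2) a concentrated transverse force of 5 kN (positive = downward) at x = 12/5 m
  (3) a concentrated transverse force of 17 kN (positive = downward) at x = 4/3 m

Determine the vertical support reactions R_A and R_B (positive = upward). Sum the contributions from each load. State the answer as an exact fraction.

Load 1 — uniform load w=2 kN/m over full span:
  R_A = wL/2 = 2·4/2 = 4 kN
  R_B = wL/2 = 2·4/2 = 4 kN
Load 2 — point force P=5 kN at a=12/5 m (b=L-a=8/5):
  R_A = Pb/L = 5·(8/5)/4 = 2 kN
  R_B = Pa/L = 5·(12/5)/4 = 3 kN
Load 3 — point force P=17 kN at a=4/3 m (b=L-a=8/3):
  R_A = Pb/L = 17·(8/3)/4 = 34/3 kN
  R_B = Pa/L = 17·(4/3)/4 = 17/3 kN
Superposition: R_A = 52/3 kN, R_B = 38/3 kN

R_A = 52/3 kN, R_B = 38/3 kN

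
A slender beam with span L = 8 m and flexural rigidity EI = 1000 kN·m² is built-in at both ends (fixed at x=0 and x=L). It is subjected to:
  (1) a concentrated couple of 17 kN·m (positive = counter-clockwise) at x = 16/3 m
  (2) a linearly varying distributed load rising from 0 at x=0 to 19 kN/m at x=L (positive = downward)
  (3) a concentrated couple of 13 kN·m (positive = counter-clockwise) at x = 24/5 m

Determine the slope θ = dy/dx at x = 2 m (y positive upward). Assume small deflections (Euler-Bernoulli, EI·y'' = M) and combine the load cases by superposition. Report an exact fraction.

θ(2) = -13907/300000 rad

Load 1 — applied couple M₀=17 kN·m at a=16/3 m (b=L-a=8/3):
  θ_1 = (R_Ax²/2 - M_Ax)/EI  [x≤a] with R_A=17/6, M_A=17/3 = ((17/6)·2²/2 - (17/3)·2)/1000 = -17/3000 rad
Load 2 — triangular load w₀=19 kN/m (0→w₀ over full span):
  θ_2 = -w₀(2x(L-x)(L-2x)(x+2L)+x²(L-x)²)/(120LEI) = -19·(2·2·(8-2)·(8-2·2)·(2+2·8)+2²·(8-2)²)/(120·8·1000) = -741/20000 rad
Load 3 — applied couple M₀=13 kN·m at a=24/5 m (b=L-a=16/5):
  θ_3 = (R_Ax²/2 - M_Ax)/EI  [x≤a] with R_A=117/50, M_A=104/25 = ((117/50)·2²/2 - (104/25)·2)/1000 = -91/25000 rad
Superposition: θ = Σ θ_i = -13907/300000 rad ≈ -0.046357 rad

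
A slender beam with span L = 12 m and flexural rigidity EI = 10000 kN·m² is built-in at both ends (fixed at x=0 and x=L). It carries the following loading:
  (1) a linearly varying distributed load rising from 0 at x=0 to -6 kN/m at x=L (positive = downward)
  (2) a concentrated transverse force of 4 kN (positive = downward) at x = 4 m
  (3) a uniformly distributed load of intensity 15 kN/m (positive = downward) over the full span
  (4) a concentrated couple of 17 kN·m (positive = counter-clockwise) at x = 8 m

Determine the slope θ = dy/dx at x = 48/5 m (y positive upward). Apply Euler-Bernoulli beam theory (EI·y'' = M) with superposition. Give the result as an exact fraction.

θ(48/5) = 40807/2343750 rad

Load 1 — triangular load w₀=-6 kN/m (0→w₀ over full span):
  θ_1 = -w₀(2x(L-x)(L-2x)(x+2L)+x²(L-x)²)/(120LEI) = -(-6)·(2·(48/5)·(12-(48/5))·(12-2·(48/5))·((48/5)+2·12)+(48/5)²·(12-(48/5))²)/(120·12·10000) = -1728/390625 rad
Load 2 — point force P=4 kN at a=4 m (b=L-a=8):
  θ_2 = Pa²(L-x)(2bL-(3b+a)(L-x))/(2L³EI)  [x>a] = 4·4²·(12-(48/5))·(2·8·12-(3·8+4)·(12-(48/5)))/(2·12³·10000) = 26/46875 rad
Load 3 — uniform load w=15 kN/m over full span:
  θ_3 = -wx(L-x)(L-2x)/(12EI) = -15·(48/5)·(12-(48/5))·(12-2·(48/5))/(12·10000) = 324/15625 rad
Load 4 — applied couple M₀=17 kN·m at a=8 m (b=L-a=4):
  θ_4 = (R_Ax²/2 - M_Ax - M₀(x-a))/EI  [x>a] with R_A=17/9, M_A=17/3 = ((17/9)·(48/5)²/2 - (17/3)·(48/5) - 17·((48/5)-8))/10000 = 17/31250 rad
Superposition: θ = Σ θ_i = 40807/2343750 rad ≈ 0.017411 rad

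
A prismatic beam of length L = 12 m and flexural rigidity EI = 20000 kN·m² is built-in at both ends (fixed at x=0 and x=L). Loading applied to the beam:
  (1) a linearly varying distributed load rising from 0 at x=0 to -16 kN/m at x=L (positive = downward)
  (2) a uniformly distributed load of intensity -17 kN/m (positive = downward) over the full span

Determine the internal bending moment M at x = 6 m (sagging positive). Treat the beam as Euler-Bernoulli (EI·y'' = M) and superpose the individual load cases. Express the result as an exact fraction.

Load 1 — triangular load w₀=-16 kN/m (0→w₀ over full span):
  M_1 = 3w₀Lx/20 - w₀L²/30 - w₀x³/(6L) = 3·(-16)·12·6/20 - (-16)·12²/30 - (-16)·6³/(6·12) = -48 kN·m
Load 2 — uniform load w=-17 kN/m over full span:
  M_2 = wLx/2 - wL²/12 - wx²/2 = (-17)·12·6/2 - (-17)·12²/12 - (-17)·6²/2 = -102 kN·m
Superposition: M = Σ M_i = -150 kN·m ≈ -150.000000 kN·m

M(6) = -150 kN·m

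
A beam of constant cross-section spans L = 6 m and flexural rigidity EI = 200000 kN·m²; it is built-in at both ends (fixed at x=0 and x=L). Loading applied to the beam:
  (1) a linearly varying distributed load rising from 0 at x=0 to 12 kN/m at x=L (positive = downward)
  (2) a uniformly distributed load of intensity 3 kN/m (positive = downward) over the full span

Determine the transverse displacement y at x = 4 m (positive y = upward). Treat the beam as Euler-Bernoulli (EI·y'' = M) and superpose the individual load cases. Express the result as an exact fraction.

y(4) = -47/375000 m

Load 1 — triangular load w₀=12 kN/m (0→w₀ over full span):
  y_1 = -w₀x²(L-x)²(x+2L)/(120LEI) = -12·4²·(6-4)²·(4+2·6)/(120·6·200000) = -4/46875 m
Load 2 — uniform load w=3 kN/m over full span:
  y_2 = -wx²(L-x)²/(24EI) = -3·4²·(6-4)²/(24·200000) = -1/25000 m
Superposition: y = Σ y_i = -47/375000 m ≈ -0.000125 m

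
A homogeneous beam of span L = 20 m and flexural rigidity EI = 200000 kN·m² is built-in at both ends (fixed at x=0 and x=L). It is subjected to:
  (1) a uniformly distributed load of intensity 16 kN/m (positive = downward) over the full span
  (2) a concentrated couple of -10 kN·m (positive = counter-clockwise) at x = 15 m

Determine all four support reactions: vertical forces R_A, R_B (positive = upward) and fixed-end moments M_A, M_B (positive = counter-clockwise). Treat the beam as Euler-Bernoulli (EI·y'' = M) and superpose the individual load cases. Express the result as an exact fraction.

R_A = 2551/16 kN, M_A = 12725/24 kN·m, R_B = 2569/16 kN, M_B = -12755/24 kN·m

Load 1 — uniform load w=16 kN/m over full span:
  R_A = wL/2 = 16·20/2 = 160 kN
  M_A = wL²/12 = 16·20²/12 = 1600/3 kN·m
  R_B = wL/2 = 16·20/2 = 160 kN
  M_B = -wL²/12 = -16·20²/12 = -1600/3 kN·m
Load 2 — applied couple M₀=-10 kN·m at a=15 m (b=L-a=5):
  R_A = 6M₀ab/L³ = 6·(-10)·15·5/20³ = -9/16 kN
  M_A = M₀b(2a-b)/L² = (-10)·5·(2·15-5)/20² = -25/8 kN·m
  R_B = -6M₀ab/L³ = -6·(-10)·15·5/20³ = 9/16 kN
  M_B = M₀a(2b-a)/L² = (-10)·15·(2·5-15)/20² = 15/8 kN·m
Superposition: R_A = 2551/16 kN, M_A = 12725/24 kN·m, R_B = 2569/16 kN, M_B = -12755/24 kN·m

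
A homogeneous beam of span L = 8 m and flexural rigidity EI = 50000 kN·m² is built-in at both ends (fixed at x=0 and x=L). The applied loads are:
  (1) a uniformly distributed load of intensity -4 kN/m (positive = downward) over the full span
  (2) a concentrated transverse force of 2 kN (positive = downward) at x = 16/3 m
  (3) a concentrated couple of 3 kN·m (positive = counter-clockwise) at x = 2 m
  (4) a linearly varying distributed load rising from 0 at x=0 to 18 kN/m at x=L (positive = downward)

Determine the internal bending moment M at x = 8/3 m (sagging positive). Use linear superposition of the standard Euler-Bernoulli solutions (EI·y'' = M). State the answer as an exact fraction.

M(8/3) = 25031/6480 kN·m

Load 1 — uniform load w=-4 kN/m over full span:
  M_1 = wLx/2 - wL²/12 - wx²/2 = (-4)·8·(8/3)/2 - (-4)·8²/12 - (-4)·(8/3)²/2 = -64/9 kN·m
Load 2 — point force P=2 kN at a=16/3 m (b=L-a=8/3):
  M_2 = Pb²(3a+b)x/L³ - Pab²/L²  [x≤a] = 2·(8/3)²·(3·(16/3)+(8/3))·(8/3)/8³ - 2·(16/3)·(8/3)²/8² = 16/81 kN·m
Load 3 — applied couple M₀=3 kN·m at a=2 m (b=L-a=6):
  M_3 = R_Ax - M_A - M₀  [x>a] with R_A=27/64, M_A=-9/16 = (27/64)·(8/3) - (-9/16) - 3 = -21/16 kN·m
Load 4 — triangular load w₀=18 kN/m (0→w₀ over full span):
  M_4 = 3w₀Lx/20 - w₀L²/30 - w₀x³/(6L) = 3·18·8·(8/3)/20 - 18·8²/30 - 18·(8/3)³/(6·8) = 544/45 kN·m
Superposition: M = Σ M_i = 25031/6480 kN·m ≈ 3.862809 kN·m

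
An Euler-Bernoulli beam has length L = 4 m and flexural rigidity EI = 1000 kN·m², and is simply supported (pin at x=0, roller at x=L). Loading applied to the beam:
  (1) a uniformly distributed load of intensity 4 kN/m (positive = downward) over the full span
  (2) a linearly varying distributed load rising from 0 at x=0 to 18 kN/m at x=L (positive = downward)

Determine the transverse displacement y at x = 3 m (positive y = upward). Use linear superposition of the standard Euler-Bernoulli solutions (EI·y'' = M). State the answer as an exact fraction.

y(3) = -509/16000 m

Load 1 — uniform load w=4 kN/m over full span:
  y_1 = -wx(L³-2Lx²+x³)/(24EI) = -4·3·(4³-2·4·3²+3³)/(24·1000) = -19/2000 m
Load 2 — triangular load w₀=18 kN/m (0→w₀ over full span):
  y_2 = -w₀x(7L⁴-10L²x²+3x⁴)/(360LEI) = -18·3·(7·4⁴-10·4²·3²+3·3⁴)/(360·4·1000) = -357/16000 m
Superposition: y = Σ y_i = -509/16000 m ≈ -0.031813 m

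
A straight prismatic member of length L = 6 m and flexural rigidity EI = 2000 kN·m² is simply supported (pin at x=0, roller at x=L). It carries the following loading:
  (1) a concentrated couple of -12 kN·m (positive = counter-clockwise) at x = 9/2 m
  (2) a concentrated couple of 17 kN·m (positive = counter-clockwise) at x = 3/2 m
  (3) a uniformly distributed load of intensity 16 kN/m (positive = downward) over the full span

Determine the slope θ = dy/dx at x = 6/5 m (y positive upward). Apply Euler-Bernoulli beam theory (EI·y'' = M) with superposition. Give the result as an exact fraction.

Load 1 — applied couple M₀=-12 kN·m at a=9/2 m (b=L-a=3/2):
  θ_1 = (M₀x²/(2L)+C₁)/EI  [x≤a] with C₁=M₀(3b²-L²)/(6L)=39/4 = ((-12)·(6/5)²/(2·6)+(39/4))/2000 = 831/200000 rad
Load 2 — applied couple M₀=17 kN·m at a=3/2 m (b=L-a=9/2):
  θ_2 = (M₀x²/(2L)+C₁)/EI  [x≤a] with C₁=M₀(3b²-L²)/(6L)=187/16 = (17·(6/5)²/(2·6)+(187/16))/2000 = 5491/800000 rad
Load 3 — uniform load w=16 kN/m over full span:
  θ_3 = -w(L³-6Lx²+4x³)/(24EI) = -16·(6³-6·6·(6/5)²+4·(6/5)³)/(24·2000) = -891/15625 rad
Superposition: θ = Σ θ_i = -184021/4000000 rad ≈ -0.046005 rad

θ(6/5) = -184021/4000000 rad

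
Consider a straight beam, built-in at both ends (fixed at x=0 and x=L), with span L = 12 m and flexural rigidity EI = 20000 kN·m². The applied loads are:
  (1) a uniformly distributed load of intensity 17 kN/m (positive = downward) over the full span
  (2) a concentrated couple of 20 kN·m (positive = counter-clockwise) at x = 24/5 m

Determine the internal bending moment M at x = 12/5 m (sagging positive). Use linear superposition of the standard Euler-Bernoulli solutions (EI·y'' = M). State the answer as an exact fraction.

Load 1 — uniform load w=17 kN/m over full span:
  M_1 = wLx/2 - wL²/12 - wx²/2 = 17·12·(12/5)/2 - 17·12²/12 - 17·(12/5)²/2 = -204/25 kN·m
Load 2 — applied couple M₀=20 kN·m at a=24/5 m (b=L-a=36/5):
  M_2 = R_Ax - M_A  [x≤a] with R_A=12/5, M_A=12/5 = (12/5)·(12/5) - (12/5) = 84/25 kN·m
Superposition: M = Σ M_i = -24/5 kN·m ≈ -4.800000 kN·m

M(12/5) = -24/5 kN·m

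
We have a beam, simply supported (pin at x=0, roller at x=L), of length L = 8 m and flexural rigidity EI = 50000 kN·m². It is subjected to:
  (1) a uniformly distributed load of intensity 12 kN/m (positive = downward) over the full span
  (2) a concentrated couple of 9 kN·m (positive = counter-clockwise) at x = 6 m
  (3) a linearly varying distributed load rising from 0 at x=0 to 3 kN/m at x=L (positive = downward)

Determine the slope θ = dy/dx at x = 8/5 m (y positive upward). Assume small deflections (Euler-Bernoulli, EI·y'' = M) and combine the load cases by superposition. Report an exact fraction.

θ(8/5) = -1769333/375000000 rad

Load 1 — uniform load w=12 kN/m over full span:
  θ_1 = -w(L³-6Lx²+4x³)/(24EI) = -12·(8³-6·8·(8/5)²+4·(8/5)³)/(24·50000) = -1584/390625 rad
Load 2 — applied couple M₀=9 kN·m at a=6 m (b=L-a=2):
  θ_2 = (M₀x²/(2L)+C₁)/EI  [x≤a] with C₁=M₀(3b²-L²)/(6L)=-39/4 = (9·(8/5)²/(2·8)+(-39/4))/50000 = -831/5000000 rad
Load 3 — triangular load w₀=3 kN/m (0→w₀ over full span):
  θ_3 = -w₀(7L⁴-30L²x²+15x⁴)/(360LEI) = -3·(7·8⁴-30·8²·(8/5)²+15·(8/5)⁴)/(360·8·50000) = -2912/5859375 rad
Superposition: θ = Σ θ_i = -1769333/375000000 rad ≈ -0.004718 rad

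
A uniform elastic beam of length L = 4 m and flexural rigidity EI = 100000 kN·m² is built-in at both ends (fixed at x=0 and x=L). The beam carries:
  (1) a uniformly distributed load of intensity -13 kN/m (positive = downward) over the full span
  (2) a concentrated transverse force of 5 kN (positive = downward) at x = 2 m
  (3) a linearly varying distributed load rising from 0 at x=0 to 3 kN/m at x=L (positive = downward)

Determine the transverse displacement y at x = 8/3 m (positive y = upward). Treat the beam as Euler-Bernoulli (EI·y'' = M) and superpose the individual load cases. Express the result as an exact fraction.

y(8/3) = 161/3375000 m

Load 1 — uniform load w=-13 kN/m over full span:
  y_1 = -wx²(L-x)²/(24EI) = -(-13)·(8/3)²·(4-(8/3))²/(24·100000) = 52/759375 m
Load 2 — point force P=5 kN at a=2 m (b=L-a=2):
  y_2 = -Pa²(L-x)²(3bL-(3b+a)(L-x))/(6L³EI)  [x>a] = -5·2²·(4-(8/3))²·(3·2·4-(3·2+2)·(4-(8/3)))/(6·4³·100000) = -1/81000 m
Load 3 — triangular load w₀=3 kN/m (0→w₀ over full span):
  y_3 = -w₀x²(L-x)²(x+2L)/(120LEI) = -3·(8/3)²·(4-(8/3))²·((8/3)+2·4)/(120·4·100000) = -32/3796875 m
Superposition: y = Σ y_i = 161/3375000 m ≈ 0.000048 m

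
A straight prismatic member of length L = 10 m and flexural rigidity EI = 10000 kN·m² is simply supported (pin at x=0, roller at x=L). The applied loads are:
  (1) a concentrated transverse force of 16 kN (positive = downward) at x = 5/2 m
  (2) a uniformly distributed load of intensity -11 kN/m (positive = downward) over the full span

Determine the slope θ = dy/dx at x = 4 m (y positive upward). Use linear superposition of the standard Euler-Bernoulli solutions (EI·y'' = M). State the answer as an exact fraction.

θ(4) = 757/60000 rad

Load 1 — point force P=16 kN at a=5/2 m (b=L-a=15/2):
  θ_1 = -Pa(2L²-6Lx+3x²+a²)/(6LEI)  [x>a] = -16·(5/2)·(2·10²-6·10·4+3·4²+(5/2)²)/(6·10·10000) = -19/20000 rad
Load 2 — uniform load w=-11 kN/m over full span:
  θ_2 = -w(L³-6Lx²+4x³)/(24EI) = -(-11)·(10³-6·10·4²+4·4³)/(24·10000) = 407/30000 rad
Superposition: θ = Σ θ_i = 757/60000 rad ≈ 0.012617 rad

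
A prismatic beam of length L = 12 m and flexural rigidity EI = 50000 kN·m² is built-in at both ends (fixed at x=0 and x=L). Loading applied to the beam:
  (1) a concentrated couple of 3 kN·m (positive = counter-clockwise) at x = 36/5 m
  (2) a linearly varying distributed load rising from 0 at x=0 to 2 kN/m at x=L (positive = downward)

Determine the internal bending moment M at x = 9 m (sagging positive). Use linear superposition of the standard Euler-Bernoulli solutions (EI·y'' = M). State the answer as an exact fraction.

M(9) = 183/100 kN·m

Load 1 — applied couple M₀=3 kN·m at a=36/5 m (b=L-a=24/5):
  M_1 = R_Ax - M_A - M₀  [x>a] with R_A=9/25, M_A=24/25 = (9/25)·9 - (24/25) - 3 = -18/25 kN·m
Load 2 — triangular load w₀=2 kN/m (0→w₀ over full span):
  M_2 = 3w₀Lx/20 - w₀L²/30 - w₀x³/(6L) = 3·2·12·9/20 - 2·12²/30 - 2·9³/(6·12) = 51/20 kN·m
Superposition: M = Σ M_i = 183/100 kN·m ≈ 1.830000 kN·m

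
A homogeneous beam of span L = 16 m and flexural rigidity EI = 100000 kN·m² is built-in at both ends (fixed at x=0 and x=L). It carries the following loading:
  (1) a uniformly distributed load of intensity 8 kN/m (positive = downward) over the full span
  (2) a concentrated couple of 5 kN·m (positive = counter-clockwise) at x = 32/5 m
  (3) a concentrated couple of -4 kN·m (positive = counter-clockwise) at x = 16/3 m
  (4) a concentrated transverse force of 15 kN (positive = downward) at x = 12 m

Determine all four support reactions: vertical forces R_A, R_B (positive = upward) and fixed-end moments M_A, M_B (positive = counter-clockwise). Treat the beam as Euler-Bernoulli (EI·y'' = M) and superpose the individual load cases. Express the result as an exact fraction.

Load 1 — uniform load w=8 kN/m over full span:
  R_A = wL/2 = 8·16/2 = 64 kN
  M_A = wL²/12 = 8·16²/12 = 512/3 kN·m
  R_B = wL/2 = 8·16/2 = 64 kN
  M_B = -wL²/12 = -8·16²/12 = -512/3 kN·m
Load 2 — applied couple M₀=5 kN·m at a=32/5 m (b=L-a=48/5):
  R_A = 6M₀ab/L³ = 6·5·(32/5)·(48/5)/16³ = 9/20 kN
  M_A = M₀b(2a-b)/L² = 5·(48/5)·(2·(32/5)-(48/5))/16² = 3/5 kN·m
  R_B = -6M₀ab/L³ = -6·5·(32/5)·(48/5)/16³ = -9/20 kN
  M_B = M₀a(2b-a)/L² = 5·(32/5)·(2·(48/5)-(32/5))/16² = 8/5 kN·m
Load 3 — applied couple M₀=-4 kN·m at a=16/3 m (b=L-a=32/3):
  R_A = 6M₀ab/L³ = 6·(-4)·(16/3)·(32/3)/16³ = -1/3 kN
  M_A = M₀b(2a-b)/L² = (-4)·(32/3)·(2·(16/3)-(32/3))/16² = 0 kN·m
  R_B = -6M₀ab/L³ = -6·(-4)·(16/3)·(32/3)/16³ = 1/3 kN
  M_B = M₀a(2b-a)/L² = (-4)·(16/3)·(2·(32/3)-(16/3))/16² = -4/3 kN·m
Load 4 — point force P=15 kN at a=12 m (b=L-a=4):
  R_A = Pb²(3a+b)/L³ = 15·4²·(3·12+4)/16³ = 75/32 kN
  M_A = Pab²/L² = 15·12·4²/16² = 45/4 kN·m
  R_B = Pa²(a+3b)/L³ = 15·12²·(12+3·4)/16³ = 405/32 kN
  M_B = -Pa²b/L² = -15·12²·4/16² = -135/4 kN·m
Superposition: R_A = 31901/480 kN, M_A = 10951/60 kN·m, R_B = 36739/480 kN, M_B = -4083/20 kN·m

R_A = 31901/480 kN, M_A = 10951/60 kN·m, R_B = 36739/480 kN, M_B = -4083/20 kN·m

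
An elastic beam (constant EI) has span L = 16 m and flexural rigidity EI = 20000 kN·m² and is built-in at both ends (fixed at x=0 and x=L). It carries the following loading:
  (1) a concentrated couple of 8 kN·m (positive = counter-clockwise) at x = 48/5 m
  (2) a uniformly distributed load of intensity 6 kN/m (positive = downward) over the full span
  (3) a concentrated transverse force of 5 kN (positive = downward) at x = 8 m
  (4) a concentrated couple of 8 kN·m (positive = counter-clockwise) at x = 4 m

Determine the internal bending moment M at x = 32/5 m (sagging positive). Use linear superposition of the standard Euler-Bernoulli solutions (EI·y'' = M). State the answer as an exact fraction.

M(32/5) = 15367/250 kN·m

Load 1 — applied couple M₀=8 kN·m at a=48/5 m (b=L-a=32/5):
  M_1 = R_Ax - M_A  [x≤a] with R_A=18/25, M_A=64/25 = (18/25)·(32/5) - (64/25) = 256/125 kN·m
Load 2 — uniform load w=6 kN/m over full span:
  M_2 = wLx/2 - wL²/12 - wx²/2 = 6·16·(32/5)/2 - 6·16²/12 - 6·(32/5)²/2 = 1408/25 kN·m
Load 3 — point force P=5 kN at a=8 m (b=L-a=8):
  M_3 = Pb²(3a+b)x/L³ - Pab²/L²  [x≤a] = 5·8²·(3·8+8)·(32/5)/16³ - 5·8·8²/16² = 6 kN·m
Load 4 — applied couple M₀=8 kN·m at a=4 m (b=L-a=12):
  M_4 = R_Ax - M_A - M₀  [x>a] with R_A=9/16, M_A=-3/2 = (9/16)·(32/5) - (-3/2) - 8 = -29/10 kN·m
Superposition: M = Σ M_i = 15367/250 kN·m ≈ 61.468000 kN·m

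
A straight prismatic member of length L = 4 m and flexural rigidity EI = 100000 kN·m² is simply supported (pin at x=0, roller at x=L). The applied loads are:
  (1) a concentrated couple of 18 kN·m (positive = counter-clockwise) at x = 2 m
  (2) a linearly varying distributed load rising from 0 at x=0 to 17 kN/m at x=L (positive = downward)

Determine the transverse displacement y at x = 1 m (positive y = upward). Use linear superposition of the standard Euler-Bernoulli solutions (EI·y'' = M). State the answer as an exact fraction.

y(1) = -2069/9600000 m

Load 1 — applied couple M₀=18 kN·m at a=2 m (b=L-a=2):
  y_1 = (M₀x³/(6L)+C₁x)/EI  [x≤a] with C₁=M₀(3b²-L²)/(6L)=-3 = (18·1³/(6·4)+(-3)·1)/100000 = -9/400000 m
Load 2 — triangular load w₀=17 kN/m (0→w₀ over full span):
  y_2 = -w₀x(7L⁴-10L²x²+3x⁴)/(360LEI) = -17·1·(7·4⁴-10·4²·1²+3·1⁴)/(360·4·100000) = -1853/9600000 m
Superposition: y = Σ y_i = -2069/9600000 m ≈ -0.000216 m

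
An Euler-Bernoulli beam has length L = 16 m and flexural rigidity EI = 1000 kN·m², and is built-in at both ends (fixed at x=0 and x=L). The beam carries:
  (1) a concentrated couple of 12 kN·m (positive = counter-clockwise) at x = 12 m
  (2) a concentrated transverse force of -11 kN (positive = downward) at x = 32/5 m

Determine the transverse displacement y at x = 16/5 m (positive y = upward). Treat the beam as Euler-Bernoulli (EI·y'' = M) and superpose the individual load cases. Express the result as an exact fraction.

y(16/5) = 148908/1953125 m

Load 1 — applied couple M₀=12 kN·m at a=12 m (b=L-a=4):
  y_1 = (R_Ax³/6 - M_Ax²/2)/EI  [x≤a] with R_A=27/32, M_A=15/4 = ((27/32)·(16/5)³/6 - (15/4)·(16/5)²/2)/1000 = -228/15625 m
Load 2 — point force P=-11 kN at a=32/5 m (b=L-a=48/5):
  y_2 = -Pb²x²(3aL-(3a+b)x)/(6L³EI)  [x≤a] = -(-11)·(48/5)²·(16/5)²·(3·(32/5)·16-(3·(32/5)+(48/5))·(16/5))/(6·16³·1000) = 177408/1953125 m
Superposition: y = Σ y_i = 148908/1953125 m ≈ 0.076241 m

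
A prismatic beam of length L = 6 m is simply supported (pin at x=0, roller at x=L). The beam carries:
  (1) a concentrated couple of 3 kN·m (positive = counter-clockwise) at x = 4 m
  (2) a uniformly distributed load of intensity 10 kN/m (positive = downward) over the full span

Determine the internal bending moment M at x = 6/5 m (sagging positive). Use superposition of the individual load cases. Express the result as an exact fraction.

Load 1 — applied couple M₀=3 kN·m at a=4 m (b=L-a=2):
  M_1 = M₀x/L  [x≤a] = 3·(6/5)/6 = 3/5 kN·m
Load 2 — uniform load w=10 kN/m over full span:
  M_2 = wx(L-x)/2 = 10·(6/5)·(6-(6/5))/2 = 144/5 kN·m
Superposition: M = Σ M_i = 147/5 kN·m ≈ 29.400000 kN·m

M(6/5) = 147/5 kN·m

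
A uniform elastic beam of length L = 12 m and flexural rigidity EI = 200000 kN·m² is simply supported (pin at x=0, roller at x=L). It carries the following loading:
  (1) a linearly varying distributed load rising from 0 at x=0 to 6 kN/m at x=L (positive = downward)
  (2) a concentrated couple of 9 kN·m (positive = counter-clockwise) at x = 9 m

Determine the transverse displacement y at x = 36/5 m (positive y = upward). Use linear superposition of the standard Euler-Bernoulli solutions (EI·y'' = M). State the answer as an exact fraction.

Load 1 — triangular load w₀=6 kN/m (0→w₀ over full span):
  y_1 = -w₀x(7L⁴-10L²x²+3x⁴)/(360LEI) = -6·(36/5)·(7·12⁴-10·12²·(36/5)²+3·(36/5)⁴)/(360·12·200000) = -191808/48828125 m
Load 2 — applied couple M₀=9 kN·m at a=9 m (b=L-a=3):
  y_2 = (M₀x³/(6L)+C₁x)/EI  [x≤a] with C₁=M₀(3b²-L²)/(6L)=-117/8 = (9·(36/5)³/(6·12)+(-117/8)·(36/5))/200000 = -14661/50000000 m
Superposition: y = Σ y_i = -26384049/6250000000 m ≈ -0.004221 m

y(36/5) = -26384049/6250000000 m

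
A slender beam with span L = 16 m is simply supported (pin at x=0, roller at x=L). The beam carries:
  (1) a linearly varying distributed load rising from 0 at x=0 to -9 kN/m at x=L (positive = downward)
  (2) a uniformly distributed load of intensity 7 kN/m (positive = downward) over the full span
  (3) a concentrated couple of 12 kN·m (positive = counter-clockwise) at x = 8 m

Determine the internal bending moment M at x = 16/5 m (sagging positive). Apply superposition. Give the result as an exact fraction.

Load 1 — triangular load w₀=-9 kN/m (0→w₀ over full span):
  M_1 = w₀Lx/6 - w₀x³/(6L) = (-9)·16·(16/5)/6 - (-9)·(16/5)³/(6·16) = -9216/125 kN·m
Load 2 — uniform load w=7 kN/m over full span:
  M_2 = wx(L-x)/2 = 7·(16/5)·(16-(16/5))/2 = 3584/25 kN·m
Load 3 — applied couple M₀=12 kN·m at a=8 m (b=L-a=8):
  M_3 = M₀x/L  [x≤a] = 12·(16/5)/16 = 12/5 kN·m
Superposition: M = Σ M_i = 9004/125 kN·m ≈ 72.032000 kN·m

M(16/5) = 9004/125 kN·m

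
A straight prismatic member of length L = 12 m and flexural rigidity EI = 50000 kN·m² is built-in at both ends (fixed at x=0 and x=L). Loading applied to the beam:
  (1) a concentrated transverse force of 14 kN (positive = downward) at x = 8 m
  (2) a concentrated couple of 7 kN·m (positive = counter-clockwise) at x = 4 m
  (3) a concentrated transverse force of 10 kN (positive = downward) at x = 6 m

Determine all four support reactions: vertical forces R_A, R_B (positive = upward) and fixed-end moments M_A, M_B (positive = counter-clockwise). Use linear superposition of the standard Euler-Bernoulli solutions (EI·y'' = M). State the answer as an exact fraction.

Load 1 — point force P=14 kN at a=8 m (b=L-a=4):
  R_A = Pb²(3a+b)/L³ = 14·4²·(3·8+4)/12³ = 98/27 kN
  M_A = Pab²/L² = 14·8·4²/12² = 112/9 kN·m
  R_B = Pa²(a+3b)/L³ = 14·8²·(8+3·4)/12³ = 280/27 kN
  M_B = -Pa²b/L² = -14·8²·4/12² = -224/9 kN·m
Load 2 — applied couple M₀=7 kN·m at a=4 m (b=L-a=8):
  R_A = 6M₀ab/L³ = 6·7·4·8/12³ = 7/9 kN
  M_A = M₀b(2a-b)/L² = 7·8·(2·4-8)/12² = 0 kN·m
  R_B = -6M₀ab/L³ = -6·7·4·8/12³ = -7/9 kN
  M_B = M₀a(2b-a)/L² = 7·4·(2·8-4)/12² = 7/3 kN·m
Load 3 — point force P=10 kN at a=6 m (b=L-a=6):
  R_A = Pb²(3a+b)/L³ = 10·6²·(3·6+6)/12³ = 5 kN
  M_A = Pab²/L² = 10·6·6²/12² = 15 kN·m
  R_B = Pa²(a+3b)/L³ = 10·6²·(6+3·6)/12³ = 5 kN
  M_B = -Pa²b/L² = -10·6²·6/12² = -15 kN·m
Superposition: R_A = 254/27 kN, M_A = 247/9 kN·m, R_B = 394/27 kN, M_B = -338/9 kN·m

R_A = 254/27 kN, M_A = 247/9 kN·m, R_B = 394/27 kN, M_B = -338/9 kN·m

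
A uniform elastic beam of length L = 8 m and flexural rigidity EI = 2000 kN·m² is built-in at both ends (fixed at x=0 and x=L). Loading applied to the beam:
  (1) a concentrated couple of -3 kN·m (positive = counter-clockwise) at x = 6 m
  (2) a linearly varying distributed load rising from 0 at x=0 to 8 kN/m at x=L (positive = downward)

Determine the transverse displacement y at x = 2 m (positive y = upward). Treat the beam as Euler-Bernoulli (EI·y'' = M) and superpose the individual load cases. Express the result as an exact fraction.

y(2) = -1623/160000 m

Load 1 — applied couple M₀=-3 kN·m at a=6 m (b=L-a=2):
  y_1 = (R_Ax³/6 - M_Ax²/2)/EI  [x≤a] with R_A=-27/64, M_A=-15/16 = ((-27/64)·2³/6 - (-15/16)·2²/2)/2000 = 21/32000 m
Load 2 — triangular load w₀=8 kN/m (0→w₀ over full span):
  y_2 = -w₀x²(L-x)²(x+2L)/(120LEI) = -8·2²·(8-2)²·(2+2·8)/(120·8·2000) = -27/2500 m
Superposition: y = Σ y_i = -1623/160000 m ≈ -0.010144 m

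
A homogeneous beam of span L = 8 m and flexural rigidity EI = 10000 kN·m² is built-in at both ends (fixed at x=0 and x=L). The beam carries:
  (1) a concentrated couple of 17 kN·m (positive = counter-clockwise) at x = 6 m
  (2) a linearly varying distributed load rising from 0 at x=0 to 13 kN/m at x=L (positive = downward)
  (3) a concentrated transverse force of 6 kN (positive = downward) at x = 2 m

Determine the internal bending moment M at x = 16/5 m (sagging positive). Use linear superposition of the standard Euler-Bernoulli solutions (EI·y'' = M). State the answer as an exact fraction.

M(16/5) = 35799/2000 kN·m

Load 1 — applied couple M₀=17 kN·m at a=6 m (b=L-a=2):
  M_1 = R_Ax - M_A  [x≤a] with R_A=153/64, M_A=85/16 = (153/64)·(16/5) - (85/16) = 187/80 kN·m
Load 2 — triangular load w₀=13 kN/m (0→w₀ over full span):
  M_2 = 3w₀Lx/20 - w₀L²/30 - w₀x³/(6L) = 3·13·8·(16/5)/20 - 13·8²/30 - 13·(16/5)³/(6·8) = 1664/125 kN·m
Load 3 — point force P=6 kN at a=2 m (b=L-a=6):
  M_3 = Pa²(a+3b)(L-x)/L³ - Pa²b/L²  [x>a] = 6·2²·(2+3·6)·(8-(16/5))/8³ - 6·2²·6/8² = 9/4 kN·m
Superposition: M = Σ M_i = 35799/2000 kN·m ≈ 17.899500 kN·m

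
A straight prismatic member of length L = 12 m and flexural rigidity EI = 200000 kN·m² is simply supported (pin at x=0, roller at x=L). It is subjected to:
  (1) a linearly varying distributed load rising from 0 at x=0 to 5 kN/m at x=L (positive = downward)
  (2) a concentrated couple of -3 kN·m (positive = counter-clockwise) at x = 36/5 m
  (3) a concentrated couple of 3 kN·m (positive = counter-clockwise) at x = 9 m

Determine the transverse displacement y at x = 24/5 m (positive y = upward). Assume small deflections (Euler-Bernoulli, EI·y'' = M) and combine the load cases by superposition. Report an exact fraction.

Load 1 — triangular load w₀=5 kN/m (0→w₀ over full span):
  y_1 = -w₀x(7L⁴-10L²x²+3x⁴)/(360LEI) = -5·(24/5)·(7·12⁴-10·12²·(24/5)²+3·(24/5)⁴)/(360·12·200000) = -30807/9765625 m
Load 2 — applied couple M₀=-3 kN·m at a=36/5 m (b=L-a=24/5):
  y_2 = (M₀x³/(6L)+C₁x)/EI  [x≤a] with C₁=M₀(3b²-L²)/(6L)=78/25 = ((-3)·(24/5)³/(6·12)+(78/25)·(24/5))/200000 = 81/1562500 m
Load 3 — applied couple M₀=3 kN·m at a=9 m (b=L-a=3):
  y_3 = (M₀x³/(6L)+C₁x)/EI  [x≤a] with C₁=M₀(3b²-L²)/(6L)=-39/8 = (3·(24/5)³/(6·12)+(-39/8)·(24/5))/200000 = -2349/25000000 m
Superposition: y = Σ y_i = -1997973/625000000 m ≈ -0.003197 m

y(24/5) = -1997973/625000000 m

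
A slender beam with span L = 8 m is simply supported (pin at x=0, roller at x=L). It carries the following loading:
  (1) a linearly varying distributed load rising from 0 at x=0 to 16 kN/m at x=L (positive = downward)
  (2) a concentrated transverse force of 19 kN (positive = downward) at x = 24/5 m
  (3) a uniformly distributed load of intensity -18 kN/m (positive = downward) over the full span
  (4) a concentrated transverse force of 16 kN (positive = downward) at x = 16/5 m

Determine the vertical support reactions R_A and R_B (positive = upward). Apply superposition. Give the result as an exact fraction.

R_A = -502/15 kN, R_B = -173/15 kN

Load 1 — triangular load w₀=16 kN/m (0→w₀ over full span):
  R_A = w₀L/6 = 16·8/6 = 64/3 kN
  R_B = w₀L/3 = 16·8/3 = 128/3 kN
Load 2 — point force P=19 kN at a=24/5 m (b=L-a=16/5):
  R_A = Pb/L = 19·(16/5)/8 = 38/5 kN
  R_B = Pa/L = 19·(24/5)/8 = 57/5 kN
Load 3 — uniform load w=-18 kN/m over full span:
  R_A = wL/2 = (-18)·8/2 = -72 kN
  R_B = wL/2 = (-18)·8/2 = -72 kN
Load 4 — point force P=16 kN at a=16/5 m (b=L-a=24/5):
  R_A = Pb/L = 16·(24/5)/8 = 48/5 kN
  R_B = Pa/L = 16·(16/5)/8 = 32/5 kN
Superposition: R_A = -502/15 kN, R_B = -173/15 kN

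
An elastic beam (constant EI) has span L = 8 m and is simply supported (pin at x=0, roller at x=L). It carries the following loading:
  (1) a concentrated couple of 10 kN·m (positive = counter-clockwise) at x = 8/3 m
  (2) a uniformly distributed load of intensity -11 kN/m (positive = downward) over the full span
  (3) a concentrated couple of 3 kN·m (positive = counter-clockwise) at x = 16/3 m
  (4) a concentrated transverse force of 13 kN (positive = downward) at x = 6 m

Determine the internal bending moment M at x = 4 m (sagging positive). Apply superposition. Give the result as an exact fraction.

Load 1 — applied couple M₀=10 kN·m at a=8/3 m (b=L-a=16/3):
  M_1 = M₀x/L - M₀  [x>a] = 10·4/8 - 10 = -5 kN·m
Load 2 — uniform load w=-11 kN/m over full span:
  M_2 = wx(L-x)/2 = (-11)·4·(8-4)/2 = -88 kN·m
Load 3 — applied couple M₀=3 kN·m at a=16/3 m (b=L-a=8/3):
  M_3 = M₀x/L  [x≤a] = 3·4/8 = 3/2 kN·m
Load 4 — point force P=13 kN at a=6 m (b=L-a=2):
  M_4 = Pbx/L  [x≤a] = 13·2·4/8 = 13 kN·m
Superposition: M = Σ M_i = -157/2 kN·m ≈ -78.500000 kN·m

M(4) = -157/2 kN·m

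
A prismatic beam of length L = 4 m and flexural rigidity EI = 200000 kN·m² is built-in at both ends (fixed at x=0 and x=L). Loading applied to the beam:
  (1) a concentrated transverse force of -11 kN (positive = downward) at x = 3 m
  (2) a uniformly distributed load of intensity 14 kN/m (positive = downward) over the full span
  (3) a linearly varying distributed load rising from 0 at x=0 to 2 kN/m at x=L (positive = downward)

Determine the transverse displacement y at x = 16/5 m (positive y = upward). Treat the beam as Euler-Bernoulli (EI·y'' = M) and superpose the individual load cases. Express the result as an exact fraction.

Load 1 — point force P=-11 kN at a=3 m (b=L-a=1):
  y_1 = -Pa²(L-x)²(3bL-(3b+a)(L-x))/(6L³EI)  [x>a] = -(-11)·3²·(4-(16/5))²·(3·1·4-(3·1+3)·(4-(16/5)))/(6·4³·200000) = 297/50000000 m
Load 2 — uniform load w=14 kN/m over full span:
  y_2 = -wx²(L-x)²/(24EI) = -14·(16/5)²·(4-(16/5))²/(24·200000) = -112/5859375 m
Load 3 — triangular load w₀=2 kN/m (0→w₀ over full span):
  y_3 = -w₀x²(L-x)²(x+2L)/(120LEI) = -2·(16/5)²·(4-(16/5))²·((16/5)+2·4)/(120·4·200000) = -224/146484375 m
Superposition: y = Σ y_i = -91899/6250000000 m ≈ -0.000015 m

y(16/5) = -91899/6250000000 m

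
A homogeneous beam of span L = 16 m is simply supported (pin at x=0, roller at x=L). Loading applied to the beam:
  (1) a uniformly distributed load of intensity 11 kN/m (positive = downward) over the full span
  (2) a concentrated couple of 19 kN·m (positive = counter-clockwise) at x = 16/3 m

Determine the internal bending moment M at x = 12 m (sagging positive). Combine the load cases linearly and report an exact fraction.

M(12) = 1037/4 kN·m

Load 1 — uniform load w=11 kN/m over full span:
  M_1 = wx(L-x)/2 = 11·12·(16-12)/2 = 264 kN·m
Load 2 — applied couple M₀=19 kN·m at a=16/3 m (b=L-a=32/3):
  M_2 = M₀x/L - M₀  [x>a] = 19·12/16 - 19 = -19/4 kN·m
Superposition: M = Σ M_i = 1037/4 kN·m ≈ 259.250000 kN·m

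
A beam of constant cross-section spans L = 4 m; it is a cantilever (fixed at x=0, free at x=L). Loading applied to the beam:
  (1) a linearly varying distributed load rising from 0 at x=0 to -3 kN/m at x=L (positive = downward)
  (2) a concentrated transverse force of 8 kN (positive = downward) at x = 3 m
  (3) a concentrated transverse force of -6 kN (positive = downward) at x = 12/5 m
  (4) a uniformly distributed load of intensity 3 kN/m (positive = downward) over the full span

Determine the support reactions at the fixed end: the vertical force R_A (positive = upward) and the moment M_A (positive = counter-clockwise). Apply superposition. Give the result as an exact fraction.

R_A = 8 kN, M_A = 88/5 kN·m

Load 1 — triangular load w₀=-3 kN/m (0→w₀ over full span):
  R_A = w₀L/2 = (-3)·4/2 = -6 kN
  M_A = w₀L²/3 = (-3)·4²/3 = -16 kN·m
Load 2 — point force P=8 kN at a=3 m (b=L-a=1):
  R_A = P = 8 kN
  M_A = Pa = 8·3 = 24 kN·m
Load 3 — point force P=-6 kN at a=12/5 m (b=L-a=8/5):
  R_A = P = (-6) = -6 kN
  M_A = Pa = (-6)·(12/5) = -72/5 kN·m
Load 4 — uniform load w=3 kN/m over full span:
  R_A = wL = 3·4 = 12 kN
  M_A = wL²/2 = 3·4²/2 = 24 kN·m
Superposition: R_A = 8 kN, M_A = 88/5 kN·m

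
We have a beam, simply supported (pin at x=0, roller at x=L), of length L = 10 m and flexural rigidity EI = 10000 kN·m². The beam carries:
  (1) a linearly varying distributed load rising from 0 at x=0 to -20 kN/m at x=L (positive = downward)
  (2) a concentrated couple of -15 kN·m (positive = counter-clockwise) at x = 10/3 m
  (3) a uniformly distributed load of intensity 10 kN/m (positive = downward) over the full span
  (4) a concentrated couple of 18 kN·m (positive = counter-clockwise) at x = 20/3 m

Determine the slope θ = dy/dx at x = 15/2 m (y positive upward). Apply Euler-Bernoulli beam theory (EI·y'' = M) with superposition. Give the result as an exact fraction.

θ(15/2) = 671/230400 rad

Load 1 — triangular load w₀=-20 kN/m (0→w₀ over full span):
  θ_1 = -w₀(7L⁴-30L²x²+15x⁴)/(360LEI) = -(-20)·(7·10⁴-30·10²·(15/2)²+15·(15/2)⁴)/(360·10·10000) = -1313/46080 rad
Load 2 — applied couple M₀=-15 kN·m at a=10/3 m (b=L-a=20/3):
  θ_2 = (M₀x²/(2L)-M₀(x-a)+C₁)/EI  [x>a] with C₁=M₀(3b²-L²)/(6L)=-25/3 = ((-15)·(15/2)²/(2·10)-(-15)·((15/2)-(10/3))+(-25/3))/10000 = 23/19200 rad
Load 3 — uniform load w=10 kN/m over full span:
  θ_3 = -w(L³-6Lx²+4x³)/(24EI) = -10·(10³-6·10·(15/2)²+4·(15/2)³)/(24·10000) = 11/384 rad
Load 4 — applied couple M₀=18 kN·m at a=20/3 m (b=L-a=10/3):
  θ_4 = (M₀x²/(2L)-M₀(x-a)+C₁)/EI  [x>a] with C₁=M₀(3b²-L²)/(6L)=-20 = (18·(15/2)²/(2·10)-18·((15/2)-(20/3))+(-20))/10000 = 1/640 rad
Superposition: θ = Σ θ_i = 671/230400 rad ≈ 0.002912 rad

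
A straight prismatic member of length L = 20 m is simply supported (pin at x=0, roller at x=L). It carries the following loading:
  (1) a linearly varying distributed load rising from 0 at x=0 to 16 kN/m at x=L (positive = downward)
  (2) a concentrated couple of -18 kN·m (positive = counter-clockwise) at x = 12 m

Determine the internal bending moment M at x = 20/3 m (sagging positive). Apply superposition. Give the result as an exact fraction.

M(20/3) = 25114/81 kN·m

Load 1 — triangular load w₀=16 kN/m (0→w₀ over full span):
  M_1 = w₀Lx/6 - w₀x³/(6L) = 16·20·(20/3)/6 - 16·(20/3)³/(6·20) = 25600/81 kN·m
Load 2 — applied couple M₀=-18 kN·m at a=12 m (b=L-a=8):
  M_2 = M₀x/L  [x≤a] = (-18)·(20/3)/20 = -6 kN·m
Superposition: M = Σ M_i = 25114/81 kN·m ≈ 310.049383 kN·m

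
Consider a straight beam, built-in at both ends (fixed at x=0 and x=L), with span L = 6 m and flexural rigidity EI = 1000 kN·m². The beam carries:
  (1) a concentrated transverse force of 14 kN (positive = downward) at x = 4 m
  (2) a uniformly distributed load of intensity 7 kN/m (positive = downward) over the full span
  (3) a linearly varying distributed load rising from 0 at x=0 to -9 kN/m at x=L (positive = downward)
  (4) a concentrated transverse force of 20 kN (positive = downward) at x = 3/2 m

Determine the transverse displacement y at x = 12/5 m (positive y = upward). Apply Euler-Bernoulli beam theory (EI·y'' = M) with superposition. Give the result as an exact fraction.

Load 1 — point force P=14 kN at a=4 m (b=L-a=2):
  y_1 = -Pb²x²(3aL-(3a+b)x)/(6L³EI)  [x≤a] = -14·2²·(12/5)²·(3·4·6-(3·4+2)·(12/5))/(6·6³·1000) = -448/46875 m
Load 2 — uniform load w=7 kN/m over full span:
  y_2 = -wx²(L-x)²/(24EI) = -7·(12/5)²·(6-(12/5))²/(24·1000) = -1701/78125 m
Load 3 — triangular load w₀=-9 kN/m (0→w₀ over full span):
  y_3 = -w₀x²(L-x)²(x+2L)/(120LEI) = -(-9)·(12/5)²·(6-(12/5))²·((12/5)+2·6)/(120·6·1000) = 26244/1953125 m
Load 4 — point force P=20 kN at a=3/2 m (b=L-a=9/2):
  y_4 = -Pa²(L-x)²(3bL-(3b+a)(L-x))/(6L³EI)  [x>a] = -20·(3/2)²·(6-(12/5))²·(3·(9/2)·6-(3·(9/2)+(3/2))·(6-(12/5)))/(6·6³·1000) = -243/20000 m
Superposition: y = Σ y_i = -5633101/187500000 m ≈ -0.030043 m

y(12/5) = -5633101/187500000 m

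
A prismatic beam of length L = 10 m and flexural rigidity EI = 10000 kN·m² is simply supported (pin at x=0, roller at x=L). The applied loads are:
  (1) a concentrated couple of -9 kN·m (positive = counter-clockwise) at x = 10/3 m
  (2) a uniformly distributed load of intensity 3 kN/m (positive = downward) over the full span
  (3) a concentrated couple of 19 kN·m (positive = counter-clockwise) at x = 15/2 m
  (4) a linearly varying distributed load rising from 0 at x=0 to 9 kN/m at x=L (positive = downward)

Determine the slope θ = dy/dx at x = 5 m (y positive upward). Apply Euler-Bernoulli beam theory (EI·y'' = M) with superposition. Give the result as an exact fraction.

Load 1 — applied couple M₀=-9 kN·m at a=10/3 m (b=L-a=20/3):
  θ_1 = (M₀x²/(2L)-M₀(x-a)+C₁)/EI  [x>a] with C₁=M₀(3b²-L²)/(6L)=-5 = ((-9)·5²/(2·10)-(-9)·(5-(10/3))+(-5))/10000 = -1/8000 rad
Load 2 — uniform load w=3 kN/m over full span:
  θ_2 = -w(L³-6Lx²+4x³)/(24EI) = -3·(10³-6·10·5²+4·5³)/(24·10000) = 0 rad
Load 3 — applied couple M₀=19 kN·m at a=15/2 m (b=L-a=5/2):
  θ_3 = (M₀x²/(2L)+C₁)/EI  [x≤a] with C₁=M₀(3b²-L²)/(6L)=-1235/48 = (19·5²/(2·10)+(-1235/48))/10000 = -19/96000 rad
Load 4 — triangular load w₀=9 kN/m (0→w₀ over full span):
  θ_4 = -w₀(7L⁴-30L²x²+15x⁴)/(360LEI) = -9·(7·10⁴-30·10²·5²+15·5⁴)/(360·10·10000) = -7/6400 rad
Superposition: θ = Σ θ_i = -17/12000 rad ≈ -0.001417 rad

θ(5) = -17/12000 rad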